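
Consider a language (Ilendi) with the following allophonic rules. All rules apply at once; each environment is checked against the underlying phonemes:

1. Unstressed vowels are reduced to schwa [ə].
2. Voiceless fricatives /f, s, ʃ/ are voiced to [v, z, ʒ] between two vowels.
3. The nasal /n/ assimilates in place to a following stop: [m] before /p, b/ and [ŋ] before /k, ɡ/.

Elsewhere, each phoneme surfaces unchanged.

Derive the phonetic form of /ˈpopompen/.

[ˈpopəmpən]

/p/ — not in any rule's target class → [p].
/o/ — between /p/ and /p/; rule 1 does not apply here → [o].
/p/ stays [p].
/o/ — between /p/ and /m/, in an unstressed syllable — surfaces as [ə] (rule 1).
/m/ stays [m].
/p/ (between /m/ and /e/) is unaffected → [p].
/e/ — between /p/ and /n/, in an unstressed syllable — surfaces as [ə] (rule 1).
/n/ — word-final; rule 3 does not apply here → [n].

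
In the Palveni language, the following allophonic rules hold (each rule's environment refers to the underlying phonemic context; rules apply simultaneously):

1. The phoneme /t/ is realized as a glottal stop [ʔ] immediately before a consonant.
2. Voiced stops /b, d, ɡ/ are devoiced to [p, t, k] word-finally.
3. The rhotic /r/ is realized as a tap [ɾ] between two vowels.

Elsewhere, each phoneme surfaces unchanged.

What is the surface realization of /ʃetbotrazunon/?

[ʃeʔboʔrazunon]

/ʃ/ (word-initial): no rule targets it → [ʃ].
/e/ (between /ʃ/ and /t/): no rule targets it → [e].
/t/ (between /e/ and /b/): immediately before a consonant, so rule 1 applies → [ʔ].
/b/ (between /t/ and /o/): rule 2 targets it, but not word-finally → unchanged [b].
/o/ (between /b/ and /t/) is unaffected → [o].
/t/ meets the environment for rule 1 (immediately before a consonant) → [ʔ].
/r/ (between /t/ and /a/) is in the target of rule 3 but the environment (between two vowels) is not met → [r].
/a/ (between /r/ and /z/) is unaffected → [a].
/z/ stays [z].
/u/ (between /z/ and /n/): no rule targets it → [u].
/n/ stays [n].
/o/ (between /n/ and /n/): no rule targets it → [o].
/n/ stays [n].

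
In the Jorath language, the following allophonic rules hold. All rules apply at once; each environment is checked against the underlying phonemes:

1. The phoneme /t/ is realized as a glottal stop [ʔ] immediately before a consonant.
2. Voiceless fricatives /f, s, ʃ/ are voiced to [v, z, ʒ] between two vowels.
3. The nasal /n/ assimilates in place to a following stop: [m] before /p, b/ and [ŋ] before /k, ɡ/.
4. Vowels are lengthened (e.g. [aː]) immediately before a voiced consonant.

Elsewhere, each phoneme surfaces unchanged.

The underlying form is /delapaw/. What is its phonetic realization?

[deːlapaːw]

/d/ stays [d].
/e/ meets the environment for rule 4 (before a voiced consonant) → [eː].
/l/ stays [l].
/a/ (between /l/ and /p/) is in the target of rule 4 but the environment (before a voiced consonant) is not met → [a].
/p/ — not in any rule's target class → [p].
/a/ (between /p/ and /w/): before a voiced consonant, so rule 4 applies → [aː].
/w/ stays [w].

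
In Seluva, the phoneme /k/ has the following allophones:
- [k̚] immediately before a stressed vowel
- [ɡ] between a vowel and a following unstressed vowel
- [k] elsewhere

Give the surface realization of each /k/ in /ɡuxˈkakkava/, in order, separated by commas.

Occurrence 1 (position 4): immediately before a stressed vowel → [k̚].
Occurrence 2 (position 6): no conditioning environment matches → elsewhere allophone [k].
Occurrence 3 (position 7): no conditioning environment matches → elsewhere allophone [k].

[k̚], [k], [k]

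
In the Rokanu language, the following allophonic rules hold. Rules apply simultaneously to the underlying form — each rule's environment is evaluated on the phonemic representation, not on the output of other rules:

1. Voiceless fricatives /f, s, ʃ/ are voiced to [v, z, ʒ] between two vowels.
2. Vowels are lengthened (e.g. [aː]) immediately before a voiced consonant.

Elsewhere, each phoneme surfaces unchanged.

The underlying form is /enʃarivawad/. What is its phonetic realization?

Rule 2 applies to /e/ (word-initial: before a voiced consonant) → [eː].
/n/ — not in any rule's target class → [n].
/ʃ/ (between /n/ and /a/) is in the target of rule 1 but the environment (between two vowels) is not met → [ʃ].
/a/ (between /ʃ/ and /r/) occurs before a voiced consonant → [aː] by rule 2.
/r/ (between /a/ and /i/): no rule targets it → [r].
/i/ — between /r/ and /v/, before a voiced consonant — surfaces as [iː] (rule 2).
/v/ — not in any rule's target class → [v].
Rule 2 applies to /a/ (between /v/ and /w/: before a voiced consonant) → [aː].
/w/ — not in any rule's target class → [w].
/a/ — between /w/ and /d/, before a voiced consonant — surfaces as [aː] (rule 2).
/d/ stays [d].

[eːnʃaːriːvaːwaːd]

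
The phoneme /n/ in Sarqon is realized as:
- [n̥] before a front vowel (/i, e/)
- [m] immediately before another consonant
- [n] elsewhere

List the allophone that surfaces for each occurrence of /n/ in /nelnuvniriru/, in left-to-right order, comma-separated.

[n̥], [n], [n̥]

Occurrence 1 (position 1): before a front vowel (/i, e/) → [n̥].
Occurrence 2 (position 4): no conditioning environment matches → elsewhere allophone [n].
Occurrence 3 (position 7): before a front vowel (/i, e/) → [n̥].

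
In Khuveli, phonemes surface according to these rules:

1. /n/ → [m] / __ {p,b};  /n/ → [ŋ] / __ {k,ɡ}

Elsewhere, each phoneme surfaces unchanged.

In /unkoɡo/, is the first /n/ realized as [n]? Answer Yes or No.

/n/ (between /u/ and /k/) occurs before a labial or velar stop → [ŋ] by rule 1.
The actual realization is [ŋ], not [n].

No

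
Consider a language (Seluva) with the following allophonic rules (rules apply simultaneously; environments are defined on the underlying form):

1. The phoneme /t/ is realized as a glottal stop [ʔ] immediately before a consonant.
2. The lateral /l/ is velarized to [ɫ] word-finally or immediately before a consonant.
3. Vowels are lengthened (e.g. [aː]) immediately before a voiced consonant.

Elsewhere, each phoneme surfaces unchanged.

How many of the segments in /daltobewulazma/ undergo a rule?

6

Segments that undergo a rule: /a/ → [aː] (rule 3); /l/ → [ɫ] (rule 2); /o/ → [oː] (rule 3); /e/ → [eː] (rule 3); /u/ → [uː] (rule 3); /a/ → [aː] (rule 3).
All other segments surface unchanged.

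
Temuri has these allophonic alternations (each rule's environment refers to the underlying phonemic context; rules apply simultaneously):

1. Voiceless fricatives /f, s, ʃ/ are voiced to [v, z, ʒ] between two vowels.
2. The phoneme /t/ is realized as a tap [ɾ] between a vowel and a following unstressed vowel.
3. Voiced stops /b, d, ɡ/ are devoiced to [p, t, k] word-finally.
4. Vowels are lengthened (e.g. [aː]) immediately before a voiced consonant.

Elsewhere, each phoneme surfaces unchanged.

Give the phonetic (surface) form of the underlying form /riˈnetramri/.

/r/ (word-initial) is unaffected → [r].
/i/ (between /r/ and /n/) occurs before a voiced consonant → [iː] by rule 4.
/n/ — not in any rule's target class → [n].
/e/ — between /n/ and /t/; rule 4 does not apply here → [e].
/t/ (between /e/ and /r/) is in the target of rule 2 but the environment (between a vowel and a following unstressed vowel) is not met → [t].
/r/ (between /t/ and /a/): no rule targets it → [r].
/a/ — between /r/ and /m/, before a voiced consonant — surfaces as [aː] (rule 4).
/m/ — not in any rule's target class → [m].
/r/ (between /m/ and /i/): no rule targets it → [r].
/i/ (word-final) is in the target of rule 4 but the environment (before a voiced consonant) is not met → [i].

[riːˈnetraːmri]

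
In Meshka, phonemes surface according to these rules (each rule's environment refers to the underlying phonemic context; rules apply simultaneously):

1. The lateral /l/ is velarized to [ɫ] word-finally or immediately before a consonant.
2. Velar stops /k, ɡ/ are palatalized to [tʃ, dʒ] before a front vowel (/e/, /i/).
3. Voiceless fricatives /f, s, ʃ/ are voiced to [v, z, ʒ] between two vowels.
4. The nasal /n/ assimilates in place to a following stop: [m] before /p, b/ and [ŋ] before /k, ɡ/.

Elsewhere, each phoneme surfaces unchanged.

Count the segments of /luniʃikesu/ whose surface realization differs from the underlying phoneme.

3

Segments that undergo a rule: /ʃ/ → [ʒ] (rule 3); /k/ → [tʃ] (rule 2); /s/ → [z] (rule 3).
All other segments surface unchanged.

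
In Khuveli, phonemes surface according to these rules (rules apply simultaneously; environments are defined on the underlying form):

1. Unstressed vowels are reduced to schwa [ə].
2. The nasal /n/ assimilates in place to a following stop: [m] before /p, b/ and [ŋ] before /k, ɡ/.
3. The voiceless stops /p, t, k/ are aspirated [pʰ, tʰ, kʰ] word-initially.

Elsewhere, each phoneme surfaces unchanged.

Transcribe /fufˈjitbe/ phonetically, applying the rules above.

/f/ — not in any rule's target class → [f].
/u/ meets the environment for rule 1 (in an unstressed syllable) → [ə].
/f/ — not in any rule's target class → [f].
/j/ — not in any rule's target class → [j].
/i/ (between /j/ and /t/): rule 1 targets it, but not in an unstressed syllable → unchanged [i].
/t/ (between /i/ and /b/) fails the environment for rule 3, so it stays [t].
/b/ (between /t/ and /e/): no rule targets it → [b].
/e/ — word-final, in an unstressed syllable — surfaces as [ə] (rule 1).

[fəfˈjitbə]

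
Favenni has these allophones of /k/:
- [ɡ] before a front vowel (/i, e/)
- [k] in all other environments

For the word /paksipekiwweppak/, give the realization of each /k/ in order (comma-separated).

[k], [ɡ], [k]

Occurrence 1 (position 3): no conditioning environment matches → elsewhere allophone [k].
Occurrence 2 (position 8): before a front vowel (/i, e/) → [ɡ].
Occurrence 3 (position 16): no conditioning environment matches → elsewhere allophone [k].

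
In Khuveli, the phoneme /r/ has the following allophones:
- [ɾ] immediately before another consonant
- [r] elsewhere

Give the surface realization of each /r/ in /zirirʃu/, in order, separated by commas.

[r], [ɾ]

Occurrence 1 (position 3): no conditioning environment matches → elsewhere allophone [r].
Occurrence 2 (position 5): immediately before another consonant → [ɾ].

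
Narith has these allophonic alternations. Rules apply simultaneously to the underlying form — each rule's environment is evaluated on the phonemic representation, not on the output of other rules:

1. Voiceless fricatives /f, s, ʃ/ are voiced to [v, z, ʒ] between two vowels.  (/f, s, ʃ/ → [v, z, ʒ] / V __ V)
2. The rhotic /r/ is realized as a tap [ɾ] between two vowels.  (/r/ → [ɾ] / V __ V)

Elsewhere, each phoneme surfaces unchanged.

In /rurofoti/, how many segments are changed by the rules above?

Segments that undergo a rule: /r/ → [ɾ] (rule 2); /f/ → [v] (rule 1).
All other segments surface unchanged.

2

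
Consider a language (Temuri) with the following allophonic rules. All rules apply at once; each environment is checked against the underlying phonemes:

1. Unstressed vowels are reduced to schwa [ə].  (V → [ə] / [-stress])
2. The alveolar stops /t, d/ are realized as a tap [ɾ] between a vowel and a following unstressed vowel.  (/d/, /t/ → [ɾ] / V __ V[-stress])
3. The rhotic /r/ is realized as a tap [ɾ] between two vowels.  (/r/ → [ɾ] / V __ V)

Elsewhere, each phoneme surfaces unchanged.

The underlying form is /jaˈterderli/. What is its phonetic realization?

[jəˈterdərlə]

/j/ — not in any rule's target class → [j].
/a/ (between /j/ and /t/): in an unstressed syllable, so rule 1 applies → [ə].
/t/ (between /a/ and /e/) fails the environment for rule 2, so it stays [t].
/e/ — between /t/ and /r/; rule 1 does not apply here → [e].
/r/ (between /e/ and /d/) is in the target of rule 3 but the environment (between two vowels) is not met → [r].
/d/ (between /r/ and /e/) is in the target of rule 2 but the environment (between a vowel and a following unstressed vowel) is not met → [d].
/e/ — between /d/ and /r/, in an unstressed syllable — surfaces as [ə] (rule 1).
/r/ — between /e/ and /l/; rule 3 does not apply here → [r].
/l/ stays [l].
/i/ meets the environment for rule 1 (in an unstressed syllable) → [ə].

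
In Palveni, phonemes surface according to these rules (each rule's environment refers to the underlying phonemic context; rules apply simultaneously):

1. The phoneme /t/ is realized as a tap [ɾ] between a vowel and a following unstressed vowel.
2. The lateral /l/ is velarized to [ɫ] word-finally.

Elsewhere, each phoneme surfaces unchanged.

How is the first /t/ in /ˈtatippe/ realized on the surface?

/t/ — word-initial; rule 1 does not apply here → [t].

[t]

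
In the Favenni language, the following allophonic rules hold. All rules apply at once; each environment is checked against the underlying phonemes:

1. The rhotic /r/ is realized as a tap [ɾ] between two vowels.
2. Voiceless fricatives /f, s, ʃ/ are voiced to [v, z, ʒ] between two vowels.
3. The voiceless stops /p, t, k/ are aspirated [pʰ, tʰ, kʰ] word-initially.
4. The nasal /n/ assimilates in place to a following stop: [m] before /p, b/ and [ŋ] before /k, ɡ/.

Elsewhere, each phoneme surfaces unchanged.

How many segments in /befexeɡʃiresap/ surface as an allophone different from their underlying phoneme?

Segments that undergo a rule: /f/ → [v] (rule 2); /r/ → [ɾ] (rule 1); /s/ → [z] (rule 2).
All other segments surface unchanged.

3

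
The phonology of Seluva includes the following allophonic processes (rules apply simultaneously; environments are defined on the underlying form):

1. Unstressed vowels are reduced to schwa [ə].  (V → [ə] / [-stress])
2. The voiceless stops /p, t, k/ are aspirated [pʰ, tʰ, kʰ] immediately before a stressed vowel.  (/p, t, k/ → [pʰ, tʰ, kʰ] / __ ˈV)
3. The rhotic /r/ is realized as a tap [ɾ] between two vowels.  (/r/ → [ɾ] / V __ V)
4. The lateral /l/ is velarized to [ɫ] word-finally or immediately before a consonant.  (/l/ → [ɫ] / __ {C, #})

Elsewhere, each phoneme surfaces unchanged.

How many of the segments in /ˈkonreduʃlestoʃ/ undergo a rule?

5

Segments that undergo a rule: /k/ → [kʰ] (rule 2); /e/ → [ə] (rule 1); /u/ → [ə] (rule 1); /e/ → [ə] (rule 1); /o/ → [ə] (rule 1).
All other segments surface unchanged.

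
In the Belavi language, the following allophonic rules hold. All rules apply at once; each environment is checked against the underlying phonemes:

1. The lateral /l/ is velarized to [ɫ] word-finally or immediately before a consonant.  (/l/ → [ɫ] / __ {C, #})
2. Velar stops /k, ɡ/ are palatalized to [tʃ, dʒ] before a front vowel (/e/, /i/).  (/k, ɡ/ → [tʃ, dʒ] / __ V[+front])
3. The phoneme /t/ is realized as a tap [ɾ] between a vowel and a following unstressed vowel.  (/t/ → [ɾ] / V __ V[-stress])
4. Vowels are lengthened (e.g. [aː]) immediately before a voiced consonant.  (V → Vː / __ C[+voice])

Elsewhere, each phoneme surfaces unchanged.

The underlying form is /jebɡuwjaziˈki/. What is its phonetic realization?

[jeːbɡuːwjaːziˈtʃi]

/j/ (word-initial) is unaffected → [j].
/e/ meets the environment for rule 4 (before a voiced consonant) → [eː].
/b/ — not in any rule's target class → [b].
/ɡ/ (between /b/ and /u/) is in the target of rule 2 but the environment (before a front vowel) is not met → [ɡ].
/u/ — between /ɡ/ and /w/, before a voiced consonant — surfaces as [uː] (rule 4).
/w/ — not in any rule's target class → [w].
/j/ stays [j].
Rule 4 applies to /a/ (between /j/ and /z/: before a voiced consonant) → [aː].
/z/ (between /a/ and /i/): no rule targets it → [z].
/i/ (between /z/ and /k/): rule 4 targets it, but not before a voiced consonant → unchanged [i].
Rule 2 applies to /k/ (between /i/ and /i/: before a front vowel) → [tʃ].
/i/ (word-final) is in the target of rule 4 but the environment (before a voiced consonant) is not met → [i].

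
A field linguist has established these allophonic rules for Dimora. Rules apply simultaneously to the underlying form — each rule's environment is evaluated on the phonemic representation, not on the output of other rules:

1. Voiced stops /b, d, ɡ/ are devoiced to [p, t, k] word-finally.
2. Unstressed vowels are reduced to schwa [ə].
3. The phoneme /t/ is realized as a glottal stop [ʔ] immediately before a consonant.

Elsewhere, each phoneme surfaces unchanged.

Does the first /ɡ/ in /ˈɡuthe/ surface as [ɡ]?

/ɡ/ (word-initial): rule 1 targets it, but not word-finally → unchanged [ɡ].
The actual realization is [ɡ], which matches [ɡ].

Yes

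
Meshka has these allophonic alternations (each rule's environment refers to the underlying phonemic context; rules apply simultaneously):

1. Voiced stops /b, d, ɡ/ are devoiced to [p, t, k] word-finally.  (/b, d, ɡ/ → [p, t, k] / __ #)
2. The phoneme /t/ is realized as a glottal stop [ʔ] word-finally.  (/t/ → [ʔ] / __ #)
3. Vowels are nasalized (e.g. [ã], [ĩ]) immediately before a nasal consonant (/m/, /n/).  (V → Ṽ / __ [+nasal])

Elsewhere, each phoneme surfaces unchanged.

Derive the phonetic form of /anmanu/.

/a/ (word-initial): before a nasal consonant, so rule 3 applies → [ã].
/a/ meets the environment for rule 3 (before a nasal consonant) → [ã].
/u/ (word-final) fails the environment for rule 3, so it stays [u].

[ãnmãnu]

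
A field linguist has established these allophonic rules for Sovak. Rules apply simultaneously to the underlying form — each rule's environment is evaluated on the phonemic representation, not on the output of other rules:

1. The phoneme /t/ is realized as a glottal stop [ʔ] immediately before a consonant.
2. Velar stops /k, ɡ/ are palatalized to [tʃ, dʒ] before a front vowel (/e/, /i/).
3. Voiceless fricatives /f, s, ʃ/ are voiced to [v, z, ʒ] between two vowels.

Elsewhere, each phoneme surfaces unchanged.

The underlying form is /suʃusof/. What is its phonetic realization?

/s/ (word-initial) fails the environment for rule 3, so it stays [s].
/ʃ/ (between /u/ and /u/) occurs between two vowels → [ʒ] by rule 3.
/s/ meets the environment for rule 3 (between two vowels) → [z].
/f/ (word-final) fails the environment for rule 3, so it stays [f].

[suʒuzof]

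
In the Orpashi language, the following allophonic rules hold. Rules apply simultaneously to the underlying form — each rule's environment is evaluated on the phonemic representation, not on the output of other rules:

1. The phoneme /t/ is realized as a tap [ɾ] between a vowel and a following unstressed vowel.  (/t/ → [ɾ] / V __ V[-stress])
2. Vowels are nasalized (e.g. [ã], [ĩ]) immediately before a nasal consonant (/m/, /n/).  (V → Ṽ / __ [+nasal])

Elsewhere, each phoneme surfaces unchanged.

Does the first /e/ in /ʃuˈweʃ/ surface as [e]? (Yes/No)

Yes

/e/ (between /w/ and /ʃ/) fails the environment for rule 2, so it stays [e].
The actual realization is [e], which matches [e].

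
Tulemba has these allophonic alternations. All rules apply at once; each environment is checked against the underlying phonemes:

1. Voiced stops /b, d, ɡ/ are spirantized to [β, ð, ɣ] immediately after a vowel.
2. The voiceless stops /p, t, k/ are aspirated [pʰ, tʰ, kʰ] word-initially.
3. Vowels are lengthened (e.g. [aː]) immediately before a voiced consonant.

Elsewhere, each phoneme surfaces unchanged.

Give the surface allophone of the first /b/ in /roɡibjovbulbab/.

/b/ — between /i/ and /j/, immediately after a vowel — surfaces as [β] (rule 1).

[β]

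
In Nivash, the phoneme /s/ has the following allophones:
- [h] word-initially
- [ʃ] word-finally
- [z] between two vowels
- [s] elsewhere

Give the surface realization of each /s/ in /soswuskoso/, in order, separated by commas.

[h], [s], [s], [z]

Occurrence 1 (position 1): word-initially → [h].
Occurrence 2 (position 3): no conditioning environment matches → elsewhere allophone [s].
Occurrence 3 (position 6): no conditioning environment matches → elsewhere allophone [s].
Occurrence 4 (position 9): between two vowels → [z].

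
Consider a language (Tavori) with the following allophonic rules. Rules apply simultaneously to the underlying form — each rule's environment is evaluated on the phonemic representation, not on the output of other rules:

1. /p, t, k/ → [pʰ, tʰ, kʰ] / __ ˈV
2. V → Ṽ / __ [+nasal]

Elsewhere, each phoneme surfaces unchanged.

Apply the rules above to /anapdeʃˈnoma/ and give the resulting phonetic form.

/a/ — word-initial, before a nasal consonant — surfaces as [ã] (rule 2).
/a/ (between /n/ and /p/) is in the target of rule 2 but the environment (before a nasal consonant) is not met → [a].
/p/ (between /a/ and /d/) fails the environment for rule 1, so it stays [p].
/e/ (between /d/ and /ʃ/) fails the environment for rule 2, so it stays [e].
/o/ (between /n/ and /m/): before a nasal consonant, so rule 2 applies → [õ].
/a/ (word-final): rule 2 targets it, but not before a nasal consonant → unchanged [a].

[ãnapdeʃˈnõma]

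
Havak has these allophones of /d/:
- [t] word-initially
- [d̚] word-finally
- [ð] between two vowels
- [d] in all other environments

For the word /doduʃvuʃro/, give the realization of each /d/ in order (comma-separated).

Occurrence 1 (position 1): word-initially → [t].
Occurrence 2 (position 3): between two vowels → [ð].

[t], [ð]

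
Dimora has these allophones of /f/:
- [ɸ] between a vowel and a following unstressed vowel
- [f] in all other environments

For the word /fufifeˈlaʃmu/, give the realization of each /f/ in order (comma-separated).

[f], [ɸ], [ɸ]

Occurrence 1 (position 1): no conditioning environment matches → elsewhere allophone [f].
Occurrence 2 (position 3): between a vowel and a following unstressed vowel → [ɸ].
Occurrence 3 (position 5): between a vowel and a following unstressed vowel → [ɸ].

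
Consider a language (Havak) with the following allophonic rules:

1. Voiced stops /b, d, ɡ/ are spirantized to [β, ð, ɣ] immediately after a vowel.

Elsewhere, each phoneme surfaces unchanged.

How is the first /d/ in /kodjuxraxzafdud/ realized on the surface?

[ð]

Rule 1 applies to /d/ (between /o/ and /j/: immediately after a vowel) → [ð].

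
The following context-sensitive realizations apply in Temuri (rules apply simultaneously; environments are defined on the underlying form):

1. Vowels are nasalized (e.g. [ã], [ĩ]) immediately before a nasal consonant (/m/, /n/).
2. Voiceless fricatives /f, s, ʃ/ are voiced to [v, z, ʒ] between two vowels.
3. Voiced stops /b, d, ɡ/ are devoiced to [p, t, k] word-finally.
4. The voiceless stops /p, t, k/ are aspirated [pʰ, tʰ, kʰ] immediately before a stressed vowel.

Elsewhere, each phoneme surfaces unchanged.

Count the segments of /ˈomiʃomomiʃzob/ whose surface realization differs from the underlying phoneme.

5

Segments that undergo a rule: /o/ → [õ] (rule 1); /ʃ/ → [ʒ] (rule 2); /o/ → [õ] (rule 1); /o/ → [õ] (rule 1); /b/ → [p] (rule 3).
All other segments surface unchanged.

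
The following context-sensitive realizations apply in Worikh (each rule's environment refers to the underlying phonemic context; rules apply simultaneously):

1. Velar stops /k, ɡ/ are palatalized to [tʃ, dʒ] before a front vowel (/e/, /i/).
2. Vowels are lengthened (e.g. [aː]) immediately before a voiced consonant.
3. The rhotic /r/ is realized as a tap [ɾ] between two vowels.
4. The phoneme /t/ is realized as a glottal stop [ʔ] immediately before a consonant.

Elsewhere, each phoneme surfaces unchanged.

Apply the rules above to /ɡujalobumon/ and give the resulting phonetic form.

[ɡuːjaːloːbuːmoːn]

/ɡ/ — word-initial; rule 1 does not apply here → [ɡ].
Rule 2 applies to /u/ (between /ɡ/ and /j/: before a voiced consonant) → [uː].
/j/ — not in any rule's target class → [j].
/a/ — between /j/ and /l/, before a voiced consonant — surfaces as [aː] (rule 2).
/l/ (between /a/ and /o/): no rule targets it → [l].
/o/ (between /l/ and /b/) occurs before a voiced consonant → [oː] by rule 2.
/b/ (between /o/ and /u/) is unaffected → [b].
/u/ (between /b/ and /m/) occurs before a voiced consonant → [uː] by rule 2.
/m/ stays [m].
Rule 2 applies to /o/ (between /m/ and /n/: before a voiced consonant) → [oː].
/n/ (word-final): no rule targets it → [n].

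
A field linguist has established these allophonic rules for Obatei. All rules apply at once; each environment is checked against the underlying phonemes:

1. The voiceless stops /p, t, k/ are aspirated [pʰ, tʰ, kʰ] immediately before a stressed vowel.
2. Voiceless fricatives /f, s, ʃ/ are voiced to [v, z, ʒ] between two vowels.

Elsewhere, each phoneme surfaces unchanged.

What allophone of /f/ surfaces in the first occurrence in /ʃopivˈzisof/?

[f]

/f/ — word-final; rule 2 does not apply here → [f].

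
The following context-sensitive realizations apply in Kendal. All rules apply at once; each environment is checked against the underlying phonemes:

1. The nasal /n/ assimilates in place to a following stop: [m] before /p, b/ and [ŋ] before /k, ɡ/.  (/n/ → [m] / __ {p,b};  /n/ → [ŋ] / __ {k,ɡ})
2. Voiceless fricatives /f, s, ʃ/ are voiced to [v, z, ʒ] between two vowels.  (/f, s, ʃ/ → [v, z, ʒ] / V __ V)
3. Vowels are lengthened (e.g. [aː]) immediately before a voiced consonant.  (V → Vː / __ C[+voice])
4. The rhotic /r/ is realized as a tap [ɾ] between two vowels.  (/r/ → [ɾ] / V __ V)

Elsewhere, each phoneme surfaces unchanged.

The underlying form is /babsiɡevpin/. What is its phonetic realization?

[baːbsiːɡeːvpiːn]

/a/ meets the environment for rule 3 (before a voiced consonant) → [aː].
/s/ (between /b/ and /i/) is in the target of rule 2 but the environment (between two vowels) is not met → [s].
/i/ — between /s/ and /ɡ/, before a voiced consonant — surfaces as [iː] (rule 3).
/e/ (between /ɡ/ and /v/): before a voiced consonant, so rule 3 applies → [eː].
/i/ — between /p/ and /n/, before a voiced consonant — surfaces as [iː] (rule 3).
/n/ (word-final): rule 1 targets it, but not before a labial or velar stop → unchanged [n].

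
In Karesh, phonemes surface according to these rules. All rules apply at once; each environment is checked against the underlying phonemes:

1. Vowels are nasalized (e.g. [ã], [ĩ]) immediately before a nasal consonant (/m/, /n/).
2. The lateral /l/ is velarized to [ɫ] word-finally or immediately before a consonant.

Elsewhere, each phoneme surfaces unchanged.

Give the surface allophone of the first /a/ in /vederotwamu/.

/a/ (between /w/ and /m/) occurs before a nasal consonant → [ã] by rule 1.

[ã]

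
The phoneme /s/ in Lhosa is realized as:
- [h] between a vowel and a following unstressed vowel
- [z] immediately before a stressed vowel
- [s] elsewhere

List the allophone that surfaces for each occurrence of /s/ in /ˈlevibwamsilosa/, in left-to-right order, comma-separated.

Occurrence 1 (position 9): no conditioning environment matches → elsewhere allophone [s].
Occurrence 2 (position 13): between a vowel and a following unstressed vowel → [h].

[s], [h]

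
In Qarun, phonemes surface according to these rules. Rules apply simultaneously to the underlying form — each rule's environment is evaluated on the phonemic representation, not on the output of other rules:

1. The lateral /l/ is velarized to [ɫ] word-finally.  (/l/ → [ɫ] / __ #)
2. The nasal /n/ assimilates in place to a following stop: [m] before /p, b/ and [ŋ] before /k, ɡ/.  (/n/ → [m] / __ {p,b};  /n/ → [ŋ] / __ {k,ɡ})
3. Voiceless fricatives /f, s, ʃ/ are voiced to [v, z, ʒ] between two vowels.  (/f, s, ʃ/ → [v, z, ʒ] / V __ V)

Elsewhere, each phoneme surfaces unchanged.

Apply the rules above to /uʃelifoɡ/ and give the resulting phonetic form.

/u/ (word-initial) is unaffected → [u].
/ʃ/ — between /u/ and /e/, between two vowels — surfaces as [ʒ] (rule 3).
/e/ (between /ʃ/ and /l/): no rule targets it → [e].
/l/ (between /e/ and /i/) fails the environment for rule 1, so it stays [l].
/i/ (between /l/ and /f/) is unaffected → [i].
Rule 3 applies to /f/ (between /i/ and /o/: between two vowels) → [v].
/o/ stays [o].
/ɡ/ — not in any rule's target class → [ɡ].

[uʒelivoɡ]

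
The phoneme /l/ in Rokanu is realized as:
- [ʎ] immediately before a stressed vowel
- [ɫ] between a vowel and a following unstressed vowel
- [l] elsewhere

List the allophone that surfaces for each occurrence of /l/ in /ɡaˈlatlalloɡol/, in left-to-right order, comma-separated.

[ʎ], [l], [l], [l], [l]

Occurrence 1 (position 3): immediately before a stressed vowel → [ʎ].
Occurrence 2 (position 6): no conditioning environment matches → elsewhere allophone [l].
Occurrence 3 (position 8): no conditioning environment matches → elsewhere allophone [l].
Occurrence 4 (position 9): no conditioning environment matches → elsewhere allophone [l].
Occurrence 5 (position 13): no conditioning environment matches → elsewhere allophone [l].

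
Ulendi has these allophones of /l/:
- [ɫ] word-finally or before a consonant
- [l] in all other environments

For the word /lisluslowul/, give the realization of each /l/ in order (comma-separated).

Occurrence 1 (position 1): no conditioning environment matches → elsewhere allophone [l].
Occurrence 2 (position 4): no conditioning environment matches → elsewhere allophone [l].
Occurrence 3 (position 7): no conditioning environment matches → elsewhere allophone [l].
Occurrence 4 (position 11): word-finally or before a consonant → [ɫ].

[l], [l], [l], [ɫ]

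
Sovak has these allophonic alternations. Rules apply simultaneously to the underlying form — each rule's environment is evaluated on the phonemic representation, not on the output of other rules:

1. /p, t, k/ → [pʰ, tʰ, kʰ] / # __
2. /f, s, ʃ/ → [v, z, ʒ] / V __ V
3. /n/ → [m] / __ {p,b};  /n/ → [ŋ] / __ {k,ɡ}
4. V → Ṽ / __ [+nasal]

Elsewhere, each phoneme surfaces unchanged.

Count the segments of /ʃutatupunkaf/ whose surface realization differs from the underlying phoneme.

2

Segments that undergo a rule: /u/ → [ũ] (rule 4); /n/ → [ŋ] (rule 3).
All other segments surface unchanged.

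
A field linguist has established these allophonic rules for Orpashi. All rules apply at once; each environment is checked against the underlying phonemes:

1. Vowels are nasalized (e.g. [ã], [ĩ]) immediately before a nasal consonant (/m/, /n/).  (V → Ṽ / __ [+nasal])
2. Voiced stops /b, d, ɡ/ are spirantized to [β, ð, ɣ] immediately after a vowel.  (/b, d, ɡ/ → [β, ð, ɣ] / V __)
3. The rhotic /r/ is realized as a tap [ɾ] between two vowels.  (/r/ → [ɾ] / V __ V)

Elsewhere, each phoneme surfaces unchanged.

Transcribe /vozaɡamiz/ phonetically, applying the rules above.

/o/ (between /v/ and /z/): rule 1 targets it, but not before a nasal consonant → unchanged [o].
/a/ (between /z/ and /ɡ/): rule 1 targets it, but not before a nasal consonant → unchanged [a].
/ɡ/ — between /a/ and /a/, immediately after a vowel — surfaces as [ɣ] (rule 2).
/a/ (between /ɡ/ and /m/) occurs before a nasal consonant → [ã] by rule 1.
/i/ (between /m/ and /z/) fails the environment for rule 1, so it stays [i].

[vozaɣãmiz]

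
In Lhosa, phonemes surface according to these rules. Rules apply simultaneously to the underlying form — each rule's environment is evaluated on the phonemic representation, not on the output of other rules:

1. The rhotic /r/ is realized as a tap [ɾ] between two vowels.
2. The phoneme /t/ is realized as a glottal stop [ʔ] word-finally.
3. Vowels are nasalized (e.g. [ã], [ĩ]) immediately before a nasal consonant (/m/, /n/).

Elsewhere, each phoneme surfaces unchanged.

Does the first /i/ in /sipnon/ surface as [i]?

/i/ (between /s/ and /p/) fails the environment for rule 3, so it stays [i].
The actual realization is [i], which matches [i].

Yes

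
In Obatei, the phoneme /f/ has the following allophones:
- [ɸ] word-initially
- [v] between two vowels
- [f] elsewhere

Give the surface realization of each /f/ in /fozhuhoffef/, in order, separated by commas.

[ɸ], [f], [f], [f]

Occurrence 1 (position 1): word-initially → [ɸ].
Occurrence 2 (position 8): no conditioning environment matches → elsewhere allophone [f].
Occurrence 3 (position 9): no conditioning environment matches → elsewhere allophone [f].
Occurrence 4 (position 11): no conditioning environment matches → elsewhere allophone [f].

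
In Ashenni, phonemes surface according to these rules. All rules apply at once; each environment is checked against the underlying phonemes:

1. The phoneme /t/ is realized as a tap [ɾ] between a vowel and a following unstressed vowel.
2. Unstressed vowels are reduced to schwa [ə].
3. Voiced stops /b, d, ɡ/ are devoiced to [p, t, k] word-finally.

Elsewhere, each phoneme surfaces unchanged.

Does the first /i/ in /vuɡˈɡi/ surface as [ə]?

/i/ — word-final; rule 2 does not apply here → [i].
The actual realization is [i], not [ə].

No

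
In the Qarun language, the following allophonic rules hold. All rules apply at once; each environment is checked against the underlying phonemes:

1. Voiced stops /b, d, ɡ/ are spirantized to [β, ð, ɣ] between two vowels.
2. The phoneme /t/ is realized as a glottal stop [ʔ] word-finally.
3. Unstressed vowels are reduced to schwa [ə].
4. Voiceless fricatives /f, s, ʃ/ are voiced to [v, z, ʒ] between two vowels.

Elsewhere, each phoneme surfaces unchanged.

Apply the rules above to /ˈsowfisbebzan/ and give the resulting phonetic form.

/s/ (word-initial) is in the target of rule 4 but the environment (between two vowels) is not met → [s].
/o/ (between /s/ and /w/) is in the target of rule 3 but the environment (in an unstressed syllable) is not met → [o].
/w/ (between /o/ and /f/): no rule targets it → [w].
/f/ — between /w/ and /i/; rule 4 does not apply here → [f].
/i/ (between /f/ and /s/) occurs in an unstressed syllable → [ə] by rule 3.
/s/ (between /i/ and /b/) fails the environment for rule 4, so it stays [s].
/b/ (between /s/ and /e/) fails the environment for rule 1, so it stays [b].
/e/ meets the environment for rule 3 (in an unstressed syllable) → [ə].
/b/ (between /e/ and /z/) fails the environment for rule 1, so it stays [b].
/z/ (between /b/ and /a/) is unaffected → [z].
Rule 3 applies to /a/ (between /z/ and /n/: in an unstressed syllable) → [ə].
/n/ (word-final): no rule targets it → [n].

[ˈsowfəsbəbzən]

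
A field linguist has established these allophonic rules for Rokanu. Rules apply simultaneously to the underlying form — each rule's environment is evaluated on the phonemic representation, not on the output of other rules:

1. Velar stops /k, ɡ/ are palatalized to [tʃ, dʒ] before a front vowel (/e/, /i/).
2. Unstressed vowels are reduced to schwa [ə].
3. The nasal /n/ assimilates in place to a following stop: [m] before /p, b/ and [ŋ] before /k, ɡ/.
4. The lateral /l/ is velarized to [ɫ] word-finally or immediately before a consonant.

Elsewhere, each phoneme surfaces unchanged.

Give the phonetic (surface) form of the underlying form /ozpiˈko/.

[əzpəˈko]

/o/ (word-initial): in an unstressed syllable, so rule 2 applies → [ə].
/i/ meets the environment for rule 2 (in an unstressed syllable) → [ə].
/k/ (between /i/ and /o/) fails the environment for rule 1, so it stays [k].
/o/ (word-final) fails the environment for rule 2, so it stays [o].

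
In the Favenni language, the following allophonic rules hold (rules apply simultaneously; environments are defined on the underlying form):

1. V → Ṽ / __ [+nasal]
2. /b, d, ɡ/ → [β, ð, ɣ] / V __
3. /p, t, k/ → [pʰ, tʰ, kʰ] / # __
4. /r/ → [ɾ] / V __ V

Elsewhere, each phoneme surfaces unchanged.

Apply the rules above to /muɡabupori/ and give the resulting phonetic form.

/m/ (word-initial): no rule targets it → [m].
/u/ (between /m/ and /ɡ/) is in the target of rule 1 but the environment (before a nasal consonant) is not met → [u].
/ɡ/ (between /u/ and /a/) occurs immediately after a vowel → [ɣ] by rule 2.
/a/ (between /ɡ/ and /b/) is in the target of rule 1 but the environment (before a nasal consonant) is not met → [a].
Rule 2 applies to /b/ (between /a/ and /u/: immediately after a vowel) → [β].
/u/ (between /b/ and /p/) is in the target of rule 1 but the environment (before a nasal consonant) is not met → [u].
/p/ (between /u/ and /o/): rule 3 targets it, but not word-initially → unchanged [p].
/o/ (between /p/ and /r/) is in the target of rule 1 but the environment (before a nasal consonant) is not met → [o].
/r/ (between /o/ and /i/) occurs between two vowels → [ɾ] by rule 4.
/i/ (word-final) fails the environment for rule 1, so it stays [i].

[muɣaβupoɾi]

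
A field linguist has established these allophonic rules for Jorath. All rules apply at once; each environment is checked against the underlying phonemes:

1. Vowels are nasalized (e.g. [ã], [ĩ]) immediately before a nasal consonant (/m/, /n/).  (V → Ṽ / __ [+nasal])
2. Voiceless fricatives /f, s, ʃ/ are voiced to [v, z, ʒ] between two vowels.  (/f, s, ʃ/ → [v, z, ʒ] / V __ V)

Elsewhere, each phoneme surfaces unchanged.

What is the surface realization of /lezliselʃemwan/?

/e/ (between /l/ and /z/) fails the environment for rule 1, so it stays [e].
/i/ (between /l/ and /s/): rule 1 targets it, but not before a nasal consonant → unchanged [i].
Rule 2 applies to /s/ (between /i/ and /e/: between two vowels) → [z].
/e/ (between /s/ and /l/): rule 1 targets it, but not before a nasal consonant → unchanged [e].
/ʃ/ (between /l/ and /e/) is in the target of rule 2 but the environment (between two vowels) is not met → [ʃ].
Rule 1 applies to /e/ (between /ʃ/ and /m/: before a nasal consonant) → [ẽ].
/a/ (between /w/ and /n/): before a nasal consonant, so rule 1 applies → [ã].

[lezlizelʃẽmwãn]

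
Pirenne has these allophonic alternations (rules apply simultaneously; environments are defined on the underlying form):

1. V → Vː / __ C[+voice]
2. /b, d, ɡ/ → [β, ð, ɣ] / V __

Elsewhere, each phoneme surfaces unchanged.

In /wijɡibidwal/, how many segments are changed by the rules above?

Segments that undergo a rule: /i/ → [iː] (rule 1); /i/ → [iː] (rule 1); /b/ → [β] (rule 2); /i/ → [iː] (rule 1); /d/ → [ð] (rule 2); /a/ → [aː] (rule 1).
All other segments surface unchanged.

6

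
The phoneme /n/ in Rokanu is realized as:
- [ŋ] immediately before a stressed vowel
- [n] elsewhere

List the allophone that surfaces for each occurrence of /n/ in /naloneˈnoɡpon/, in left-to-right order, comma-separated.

[n], [n], [ŋ], [n]

Occurrence 1 (position 1): no conditioning environment matches → elsewhere allophone [n].
Occurrence 2 (position 5): no conditioning environment matches → elsewhere allophone [n].
Occurrence 3 (position 7): immediately before a stressed vowel → [ŋ].
Occurrence 4 (position 12): no conditioning environment matches → elsewhere allophone [n].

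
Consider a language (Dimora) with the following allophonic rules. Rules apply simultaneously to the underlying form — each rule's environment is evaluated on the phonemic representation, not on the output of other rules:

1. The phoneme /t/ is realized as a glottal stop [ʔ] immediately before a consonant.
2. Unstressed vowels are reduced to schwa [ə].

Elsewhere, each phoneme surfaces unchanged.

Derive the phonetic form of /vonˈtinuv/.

/v/ (word-initial): no rule targets it → [v].
/o/ (between /v/ and /n/): in an unstressed syllable, so rule 2 applies → [ə].
/n/ (between /o/ and /t/): no rule targets it → [n].
/t/ (between /n/ and /i/) is in the target of rule 1 but the environment (immediately before a consonant) is not met → [t].
/i/ (between /t/ and /n/) is in the target of rule 2 but the environment (in an unstressed syllable) is not met → [i].
/n/ — not in any rule's target class → [n].
/u/ (between /n/ and /v/) occurs in an unstressed syllable → [ə] by rule 2.
/v/ (word-final) is unaffected → [v].

[vənˈtinəv]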